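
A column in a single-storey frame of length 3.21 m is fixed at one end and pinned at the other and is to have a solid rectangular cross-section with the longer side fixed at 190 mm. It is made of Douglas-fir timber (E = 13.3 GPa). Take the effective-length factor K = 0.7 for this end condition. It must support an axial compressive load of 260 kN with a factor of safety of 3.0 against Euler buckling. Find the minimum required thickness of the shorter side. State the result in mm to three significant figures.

Required P_cr = n·P = 3.0 × 260 = 780.0 kN
L_e = K·L = 0.7 × 3.21 = 2.247 m
Required I = P_cr·L_e²/(π²E) = 7.800×10^5 × 2.247² / (π² × 1.33×10^10) = 3.000×10^-5 m⁴
I_req = 3.000×10^7 mm⁴
Rectangle, weak axis: I_min = h·b³/12 with h = 190 mm fixed  ⇒  b = (12I/h)^(1/3) = 124 mm

b ≈ 124 mm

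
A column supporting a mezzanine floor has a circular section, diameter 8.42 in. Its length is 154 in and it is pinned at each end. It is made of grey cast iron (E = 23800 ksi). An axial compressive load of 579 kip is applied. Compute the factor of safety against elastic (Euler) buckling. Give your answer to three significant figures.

n ≈ 4.22

I = πd⁴/64 = π×8.42⁴/64 = 246.7 in⁴
Effective length L_e = K·L = 1 × 154 = 154.0 in
P_cr = π²EI / L_e² = π² × 23800×10³ × 246.7 / 154.0² = 2.444×10^6 lb
Factor of safety n = P_cr / P = 2443.7 / 579 = 4.22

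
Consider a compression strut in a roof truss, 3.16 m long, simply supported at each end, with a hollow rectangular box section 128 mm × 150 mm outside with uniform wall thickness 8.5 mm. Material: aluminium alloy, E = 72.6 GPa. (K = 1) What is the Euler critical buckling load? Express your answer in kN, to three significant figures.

P_cr ≈ 793 kN

Inner dimensions: h_i = 150 − 2×8.5 = 133.0 mm, b_i = 128 − 2×8.5 = 111.0 mm
Weak-axis I_min = (h_o·b_o³ − h_i·b_i³)/12 with b_o = 128, b_i = 111.0 mm (shorter outer/inner sides).
I_min = (150×128³ − 133.0×111.0³)/12 = 1.106×10^7 mm⁴
I = 1.106×10^7 mm⁴ = 1.106×10^-5 m⁴
Effective length L_e = K·L = 1 × 3.16 = 3.160 m
P_cr = π²EI / L_e² = π² × 72.6×10⁹ × 1.106×10^-5 / 3.160² = 7.934×10^5 N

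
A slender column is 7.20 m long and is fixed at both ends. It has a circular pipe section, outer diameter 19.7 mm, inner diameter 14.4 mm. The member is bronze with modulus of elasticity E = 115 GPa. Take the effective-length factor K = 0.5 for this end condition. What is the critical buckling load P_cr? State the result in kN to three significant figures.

d_o = 19.7 mm, d_i = 14.4 mm
I = π(d_o⁴ − d_i⁴)/64 = π(19.7⁴ − 14.40⁴)/64 = 5.283×10^3 mm⁴
I = 5.283×10^3 mm⁴ = 5.283×10^-9 m⁴
Effective length L_e = K·L = 0.5 × 7.20 = 3.600 m
P_cr = π²EI / L_e² = π² × 115×10⁹ × 5.283×10^-9 / 3.600² = 462.6 N

P_cr ≈ 0.463 kN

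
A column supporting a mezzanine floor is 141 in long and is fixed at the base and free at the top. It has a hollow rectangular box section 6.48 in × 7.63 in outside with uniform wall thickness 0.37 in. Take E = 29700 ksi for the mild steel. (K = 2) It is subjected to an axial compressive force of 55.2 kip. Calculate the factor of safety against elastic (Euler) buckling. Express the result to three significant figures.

n ≈ 4.30

Inner dimensions: h_i = 7.63 − 2×0.37 = 6.890 in, b_i = 6.48 − 2×0.37 = 5.740 in
Weak-axis I_min = (h_o·b_o³ − h_i·b_i³)/12 with b_o = 6.48, b_i = 5.740 in (shorter outer/inner sides).
I_min = (7.63×6.48³ − 6.890×5.740³)/12 = 64.42 in⁴
Effective length L_e = K·L = 2 × 141 = 282.0 in
P_cr = π²EI / L_e² = π² × 29700×10³ × 64.42 / 282.0² = 2.375×10^5 lb
Factor of safety n = P_cr / P = 237.46 / 55.2 = 4.30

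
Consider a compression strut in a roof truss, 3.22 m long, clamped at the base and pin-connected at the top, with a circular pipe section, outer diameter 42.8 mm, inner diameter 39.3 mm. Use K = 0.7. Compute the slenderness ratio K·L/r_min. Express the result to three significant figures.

d_o = 42.8 mm, d_i = 39.3 mm
I = π(d_o⁴ − d_i⁴)/64 = π(42.8⁴ − 39.30⁴)/64 = 4.762×10^4 mm⁴
A = 225.7 mm²;  r_min = √(I/A) = √(4.762×10^4/225.7) = 14.53 mm
L_e = K·L = 0.7 × 3.22 m = 2.254 m = 2254.0 mm
λ = L_e / r_min = 2254.0 / 14.53 = 155

λ ≈ 155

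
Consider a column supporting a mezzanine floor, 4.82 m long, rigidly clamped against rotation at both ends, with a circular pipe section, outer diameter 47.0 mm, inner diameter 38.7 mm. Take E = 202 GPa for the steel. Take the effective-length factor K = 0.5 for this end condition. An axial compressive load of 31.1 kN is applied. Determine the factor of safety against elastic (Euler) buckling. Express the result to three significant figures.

n ≈ 1.43

d_o = 47.0 mm, d_i = 38.7 mm
I = π(d_o⁴ − d_i⁴)/64 = π(47.0⁴ − 38.70⁴)/64 = 1.294×10^5 mm⁴
I = 1.294×10^5 mm⁴ = 1.294×10^-7 m⁴
Effective length L_e = K·L = 0.5 × 4.82 = 2.410 m
P_cr = π²EI / L_e² = π² × 202×10⁹ × 1.294×10^-7 / 2.410² = 4.443×10^4 N
Factor of safety n = P_cr / P = 44.425 / 31.1 = 1.43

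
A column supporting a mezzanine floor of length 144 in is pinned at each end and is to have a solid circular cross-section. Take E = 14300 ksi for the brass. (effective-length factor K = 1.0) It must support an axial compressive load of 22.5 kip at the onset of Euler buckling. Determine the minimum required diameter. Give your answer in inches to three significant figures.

d ≈ 2.86 in

L_e = K·L = 1 × 144 = 144.0 in
Required I = P_cr·L_e²/(π²E) = 2.250×10^4 × 144.0² / (π² × 1.43×10^7) = 3.306 in⁴
Solid circle: I = πd⁴/64  ⇒  d = (64I/π)^(1/4) = (64×3.306/π)^(1/4) = 2.86 in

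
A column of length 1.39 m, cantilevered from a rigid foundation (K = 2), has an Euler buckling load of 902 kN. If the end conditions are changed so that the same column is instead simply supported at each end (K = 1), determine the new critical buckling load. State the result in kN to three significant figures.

P_cr ∝ 1/K², so P_cr,new = P_cr,old × (K_old/K_new)² = 902 × (2/1)²
= 902 × 4.000 = 3610 kN

P_cr ≈ 3610 kN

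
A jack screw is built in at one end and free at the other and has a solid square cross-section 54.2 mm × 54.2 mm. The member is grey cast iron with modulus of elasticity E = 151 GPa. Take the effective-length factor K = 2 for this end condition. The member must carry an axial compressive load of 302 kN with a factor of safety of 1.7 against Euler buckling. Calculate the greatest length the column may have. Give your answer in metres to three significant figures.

I = a⁴/12 = 54.2⁴/12 = 7.191×10^5 mm⁴
I = 7.191×10^-7 m⁴
Required critical load P_cr = n·P = 1.7 × 302 = 513.4 kN = 5.134×10^5 N
From P_cr = π²EI/(K·L)²:  L = (1/K)·√(π²EI/P_cr) = (1/2)·√(π²×1.51×10^11×7.191×10^-7/5.134×10^5)
L = 0.722 m

L_max ≈ 0.722 m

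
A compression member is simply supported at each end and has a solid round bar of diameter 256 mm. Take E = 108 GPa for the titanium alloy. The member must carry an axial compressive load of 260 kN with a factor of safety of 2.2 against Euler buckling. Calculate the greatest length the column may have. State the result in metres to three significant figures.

I = πd⁴/64 = π×256⁴/64 = 2.108×10^8 mm⁴
I = 2.108×10^-4 m⁴
Required critical load P_cr = n·P = 2.2 × 260 = 572.0 kN = 5.720×10^5 N
From P_cr = π²EI/(K·L)²:  L = (1/K)·√(π²EI/P_cr) = (1/1)·√(π²×1.08×10^11×2.108×10^-4/5.720×10^5)
L = 19.8 m

L_max ≈ 19.8 m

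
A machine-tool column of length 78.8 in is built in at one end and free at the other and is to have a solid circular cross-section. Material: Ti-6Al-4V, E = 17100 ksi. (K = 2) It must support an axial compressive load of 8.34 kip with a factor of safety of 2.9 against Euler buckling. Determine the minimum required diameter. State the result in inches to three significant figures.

d ≈ 2.92 in

Required P_cr = n·P = 2.9 × 8.34 = 24.19 kip
L_e = K·L = 2 × 78.8 = 157.6 in
Required I = P_cr·L_e²/(π²E) = 2.419×10^4 × 157.6² / (π² × 1.71×10^7) = 3.559 in⁴
Solid circle: I = πd⁴/64  ⇒  d = (64I/π)^(1/4) = (64×3.559/π)^(1/4) = 2.92 in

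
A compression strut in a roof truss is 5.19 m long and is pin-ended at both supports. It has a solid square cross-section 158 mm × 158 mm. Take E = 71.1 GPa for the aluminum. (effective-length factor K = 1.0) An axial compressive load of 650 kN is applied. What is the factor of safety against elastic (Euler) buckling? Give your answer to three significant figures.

n ≈ 2.08

I = a⁴/12 = 158⁴/12 = 5.193×10^7 mm⁴
I = 5.193×10^7 mm⁴ = 5.193×10^-5 m⁴
Effective length L_e = K·L = 1 × 5.19 = 5.190 m
P_cr = π²EI / L_e² = π² × 71.1×10⁹ × 5.193×10^-5 / 5.190² = 1.353×10^6 N
Factor of safety n = P_cr / P = 1352.9 / 650 = 2.08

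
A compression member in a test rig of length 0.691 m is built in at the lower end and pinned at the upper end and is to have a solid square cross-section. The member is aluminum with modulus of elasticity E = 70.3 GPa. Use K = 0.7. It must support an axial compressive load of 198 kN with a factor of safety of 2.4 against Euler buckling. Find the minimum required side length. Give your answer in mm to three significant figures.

Required P_cr = n·P = 2.4 × 198 = 475.2 kN
L_e = K·L = 0.7 × 0.691 = 0.4837 m
Required I = P_cr·L_e²/(π²E) = 4.752×10^5 × 0.4837² / (π² × 7.03×10^10) = 1.602×10^-7 m⁴
I_req = 1.602×10^5 mm⁴
Solid square: I = a⁴/12  ⇒  a = (12I)^(1/4) = (12×1.602×10^5)^(1/4) = 37.2 mm

a ≈ 37.2 mm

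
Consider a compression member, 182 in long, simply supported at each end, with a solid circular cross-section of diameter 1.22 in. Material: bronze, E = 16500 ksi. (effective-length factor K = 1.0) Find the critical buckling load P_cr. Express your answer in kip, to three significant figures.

P_cr ≈ 0.535 kip

I = πd⁴/64 = π×1.22⁴/64 = 0.1087 in⁴
Effective length L_e = K·L = 1 × 182 = 182.0 in
P_cr = π²EI / L_e² = π² × 16500×10³ × 0.1087 / 182.0² = 534.6 lb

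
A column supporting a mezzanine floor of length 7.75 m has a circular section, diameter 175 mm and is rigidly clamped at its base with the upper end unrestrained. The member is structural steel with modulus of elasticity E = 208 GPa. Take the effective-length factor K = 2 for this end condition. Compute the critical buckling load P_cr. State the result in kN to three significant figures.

P_cr ≈ 393 kN

I = πd⁴/64 = π×175⁴/64 = 4.604×10^7 mm⁴
I = 4.604×10^7 mm⁴ = 4.604×10^-5 m⁴
Effective length L_e = K·L = 2 × 7.75 = 15.50 m
P_cr = π²EI / L_e² = π² × 208×10⁹ × 4.604×10^-5 / 15.50² = 3.934×10^5 N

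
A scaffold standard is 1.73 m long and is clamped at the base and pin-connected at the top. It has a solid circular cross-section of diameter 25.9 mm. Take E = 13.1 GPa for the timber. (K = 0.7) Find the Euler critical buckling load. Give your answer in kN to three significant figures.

I = πd⁴/64 = π×25.9⁴/64 = 2.209×10^4 mm⁴
I = 2.209×10^4 mm⁴ = 2.209×10^-8 m⁴
Effective length L_e = K·L = 0.7 × 1.73 = 1.211 m
P_cr = π²EI / L_e² = π² × 13.1×10⁹ × 2.209×10^-8 / 1.211² = 1.947×10^3 N

P_cr ≈ 1.95 kN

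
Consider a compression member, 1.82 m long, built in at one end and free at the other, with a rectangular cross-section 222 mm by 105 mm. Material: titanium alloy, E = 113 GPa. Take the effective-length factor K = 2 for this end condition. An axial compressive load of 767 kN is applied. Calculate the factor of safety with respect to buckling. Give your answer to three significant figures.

Buckling occurs about the weak axis: I_min = h·b³/12 with b = 105 mm (the shorter side).
I_min = 222×105³/12 = 2.142×10^7 mm⁴
I = 2.142×10^7 mm⁴ = 2.142×10^-5 m⁴
Effective length L_e = K·L = 2 × 1.82 = 3.640 m
P_cr = π²EI / L_e² = π² × 113×10⁹ × 2.142×10^-5 / 3.640² = 1.803×10^6 N
Factor of safety n = P_cr / P = 1802.7 / 767 = 2.35

n ≈ 2.35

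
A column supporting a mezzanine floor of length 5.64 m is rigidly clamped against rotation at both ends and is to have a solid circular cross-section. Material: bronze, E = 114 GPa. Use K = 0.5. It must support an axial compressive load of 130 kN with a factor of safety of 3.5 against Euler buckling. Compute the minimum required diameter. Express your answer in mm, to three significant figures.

Required P_cr = n·P = 3.5 × 130 = 455.0 kN
L_e = K·L = 0.5 × 5.64 = 2.820 m
Required I = P_cr·L_e²/(π²E) = 4.550×10^5 × 2.820² / (π² × 1.14×10^11) = 3.216×10^-6 m⁴
I_req = 3.216×10^6 mm⁴
Solid circle: I = πd⁴/64  ⇒  d = (64I/π)^(1/4) = (64×3.216×10^6/π)^(1/4) = 90.0 mm

d ≈ 90.0 mm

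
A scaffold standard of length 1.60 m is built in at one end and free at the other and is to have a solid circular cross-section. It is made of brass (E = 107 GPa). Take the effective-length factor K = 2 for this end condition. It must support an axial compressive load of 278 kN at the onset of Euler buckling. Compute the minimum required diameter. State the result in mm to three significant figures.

L_e = K·L = 2 × 1.60 = 3.200 m
Required I = P_cr·L_e²/(π²E) = 2.780×10^5 × 3.200² / (π² × 1.07×10^11) = 2.696×10^-6 m⁴
I_req = 2.696×10^6 mm⁴
Solid circle: I = πd⁴/64  ⇒  d = (64I/π)^(1/4) = (64×2.696×10^6/π)^(1/4) = 86.1 mm

d ≈ 86.1 mm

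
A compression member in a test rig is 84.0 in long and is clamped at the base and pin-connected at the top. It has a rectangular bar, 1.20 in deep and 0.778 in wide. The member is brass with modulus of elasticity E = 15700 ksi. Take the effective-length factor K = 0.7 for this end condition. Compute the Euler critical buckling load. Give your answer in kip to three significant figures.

Buckling occurs about the weak axis: I_min = h·b³/12 with b = 0.778 in (the shorter side).
I_min = 1.20×0.778³/12 = 4.709×10^-2 in⁴
Effective length L_e = K·L = 0.7 × 84.0 = 58.80 in
P_cr = π²EI / L_e² = π² × 15700×10³ × 4.709×10^-2 / 58.80² = 2.110×10^3 lb

P_cr ≈ 2.11 kip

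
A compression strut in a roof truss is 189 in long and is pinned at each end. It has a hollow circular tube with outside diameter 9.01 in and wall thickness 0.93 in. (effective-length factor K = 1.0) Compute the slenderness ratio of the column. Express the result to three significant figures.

λ ≈ 65.7

Inner diameter d_i = 9.01 − 2×0.93 = 7.150 in
I = π(d_o⁴ − d_i⁴)/64 = π(9.01⁴ − 7.150⁴)/64 = 195.2 in⁴
A = 23.61 in²;  r_min = √(I/A) = √(195.2/23.61) = 2.876 in
L_e = K·L = 1 × 189 = 189.0 in
λ = L_e / r_min = 189.00 / 2.876 = 65.7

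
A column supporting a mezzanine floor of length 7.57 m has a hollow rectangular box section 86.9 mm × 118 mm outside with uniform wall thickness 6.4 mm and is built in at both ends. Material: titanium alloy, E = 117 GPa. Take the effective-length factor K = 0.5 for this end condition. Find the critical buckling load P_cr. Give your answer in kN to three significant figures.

P_cr ≈ 233 kN

Inner dimensions: h_i = 118 − 2×6.4 = 105.2 mm, b_i = 86.9 − 2×6.4 = 74.10 mm
Weak-axis I_min = (h_o·b_o³ − h_i·b_i³)/12 with b_o = 86.9, b_i = 74.10 mm (shorter outer/inner sides).
I_min = (118×86.9³ − 105.2×74.10³)/12 = 2.886×10^6 mm⁴
I = 2.886×10^6 mm⁴ = 2.886×10^-6 m⁴
Effective length L_e = K·L = 0.5 × 7.57 = 3.785 m
P_cr = π²EI / L_e² = π² × 117×10⁹ × 2.886×10^-6 / 3.785² = 2.326×10^5 N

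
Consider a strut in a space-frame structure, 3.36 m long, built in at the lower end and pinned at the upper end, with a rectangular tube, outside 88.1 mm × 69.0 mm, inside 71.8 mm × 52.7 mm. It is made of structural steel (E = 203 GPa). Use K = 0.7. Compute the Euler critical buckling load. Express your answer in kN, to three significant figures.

Weak-axis I_min = (h_o·b_o³ − h_i·b_i³)/12 with b_o = 69.0, b_i = 52.70 mm (shorter outer/inner sides).
I_min = (88.1×69.0³ − 71.80×52.70³)/12 = 1.536×10^6 mm⁴
I = 1.536×10^6 mm⁴ = 1.536×10^-6 m⁴
Effective length L_e = K·L = 0.7 × 3.36 = 2.352 m
P_cr = π²EI / L_e² = π² × 203×10⁹ × 1.536×10^-6 / 2.352² = 5.563×10^5 N

P_cr ≈ 556 kN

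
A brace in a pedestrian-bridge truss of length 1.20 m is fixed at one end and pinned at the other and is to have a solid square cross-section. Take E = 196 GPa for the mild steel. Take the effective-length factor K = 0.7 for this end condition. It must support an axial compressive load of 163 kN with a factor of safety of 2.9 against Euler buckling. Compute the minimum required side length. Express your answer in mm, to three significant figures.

Required P_cr = n·P = 2.9 × 163 = 472.7 kN
L_e = K·L = 0.7 × 1.20 = 0.8400 m
Required I = P_cr·L_e²/(π²E) = 4.727×10^5 × 0.8400² / (π² × 1.96×10^11) = 1.724×10^-7 m⁴
I_req = 1.724×10^5 mm⁴
Solid square: I = a⁴/12  ⇒  a = (12I)^(1/4) = (12×1.724×10^5)^(1/4) = 37.9 mm

a ≈ 37.9 mm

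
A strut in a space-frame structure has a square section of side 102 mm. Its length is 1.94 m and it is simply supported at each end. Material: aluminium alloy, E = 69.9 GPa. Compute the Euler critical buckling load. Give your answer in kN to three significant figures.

P_cr ≈ 1650 kN

I = a⁴/12 = 102⁴/12 = 9.020×10^6 mm⁴
I = 9.020×10^6 mm⁴ = 9.020×10^-6 m⁴
Effective length L_e = K·L = 1 × 1.94 = 1.940 m
P_cr = π²EI / L_e² = π² × 69.9×10⁹ × 9.020×10^-6 / 1.940² = 1.653×10^6 N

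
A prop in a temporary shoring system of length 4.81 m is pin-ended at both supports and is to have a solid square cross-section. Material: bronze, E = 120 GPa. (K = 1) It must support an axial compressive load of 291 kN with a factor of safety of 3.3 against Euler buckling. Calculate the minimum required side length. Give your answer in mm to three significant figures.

Required P_cr = n·P = 3.3 × 291 = 960.3 kN
L_e = K·L = 1 × 4.81 = 4.810 m
Required I = P_cr·L_e²/(π²E) = 9.603×10^5 × 4.810² / (π² × 1.20×10^11) = 1.876×10^-5 m⁴
I_req = 1.876×10^7 mm⁴
Solid square: I = a⁴/12  ⇒  a = (12I)^(1/4) = (12×1.876×10^7)^(1/4) = 122 mm

a ≈ 122 mm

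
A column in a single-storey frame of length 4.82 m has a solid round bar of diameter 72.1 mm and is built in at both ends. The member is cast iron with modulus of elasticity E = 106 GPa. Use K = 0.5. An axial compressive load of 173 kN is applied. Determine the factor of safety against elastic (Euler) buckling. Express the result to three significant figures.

I = πd⁴/64 = π×72.1⁴/64 = 1.327×10^6 mm⁴
I = 1.327×10^6 mm⁴ = 1.327×10^-6 m⁴
Effective length L_e = K·L = 0.5 × 4.82 = 2.410 m
P_cr = π²EI / L_e² = π² × 106×10⁹ × 1.327×10^-6 / 2.410² = 2.389×10^5 N
Factor of safety n = P_cr / P = 238.94 / 173 = 1.38

n ≈ 1.38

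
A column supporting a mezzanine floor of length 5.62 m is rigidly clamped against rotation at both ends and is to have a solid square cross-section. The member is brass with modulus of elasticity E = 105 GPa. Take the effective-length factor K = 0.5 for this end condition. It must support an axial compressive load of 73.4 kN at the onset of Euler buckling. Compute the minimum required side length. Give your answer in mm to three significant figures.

L_e = K·L = 0.5 × 5.62 = 2.810 m
Required I = P_cr·L_e²/(π²E) = 7.340×10^4 × 2.810² / (π² × 1.05×10^11) = 5.593×10^-7 m⁴
I_req = 5.593×10^5 mm⁴
Solid square: I = a⁴/12  ⇒  a = (12I)^(1/4) = (12×5.593×10^5)^(1/4) = 50.9 mm

a ≈ 50.9 mm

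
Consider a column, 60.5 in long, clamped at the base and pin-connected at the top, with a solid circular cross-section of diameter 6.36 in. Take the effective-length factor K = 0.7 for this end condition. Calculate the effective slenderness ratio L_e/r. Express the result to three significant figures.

λ ≈ 26.6

For a solid circle r = d/4 = 6.36/4 = 1.590 in
L_e = K·L = 0.7 × 60.5 = 42.35 in
λ = L_e / r_min = 42.350 / 1.590 = 26.6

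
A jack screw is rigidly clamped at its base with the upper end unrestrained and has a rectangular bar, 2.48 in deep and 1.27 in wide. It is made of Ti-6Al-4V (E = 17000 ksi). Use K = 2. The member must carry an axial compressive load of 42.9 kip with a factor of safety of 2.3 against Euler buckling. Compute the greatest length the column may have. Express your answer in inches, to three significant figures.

L_max ≈ 13.4 in

Buckling occurs about the weak axis: I_min = h·b³/12 with b = 1.27 in (the shorter side).
I_min = 2.48×1.27³/12 = 0.4233 in⁴
Required critical load P_cr = n·P = 2.3 × 42.9 = 98.67 kip = 9.867×10^4 lb
From P_cr = π²EI/(K·L)²:  L = (1/K)·√(π²EI/P_cr) = (1/2)·√(π²×1.70×10^7×0.4233/9.867×10^4)
L = 13.4 in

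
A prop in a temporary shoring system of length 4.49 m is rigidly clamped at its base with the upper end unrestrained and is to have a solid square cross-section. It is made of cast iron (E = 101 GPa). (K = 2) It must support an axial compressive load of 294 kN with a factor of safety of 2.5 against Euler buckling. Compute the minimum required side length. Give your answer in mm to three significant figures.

Required P_cr = n·P = 2.5 × 294 = 735.0 kN
L_e = K·L = 2 × 4.49 = 8.980 m
Required I = P_cr·L_e²/(π²E) = 7.350×10^5 × 8.980² / (π² × 1.01×10^11) = 5.946×10^-5 m⁴
I_req = 5.946×10^7 mm⁴
Solid square: I = a⁴/12  ⇒  a = (12I)^(1/4) = (12×5.946×10^7)^(1/4) = 163 mm

a ≈ 163 mm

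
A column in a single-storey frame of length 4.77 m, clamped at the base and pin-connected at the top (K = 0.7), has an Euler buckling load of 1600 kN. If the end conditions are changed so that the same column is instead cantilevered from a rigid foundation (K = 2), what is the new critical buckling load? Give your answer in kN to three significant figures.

P_cr ∝ 1/K², so P_cr,new = P_cr,old × (K_old/K_new)² = 1600 × (0.7/2)²
= 1600 × 0.1225 = 196 kN

P_cr ≈ 196 kN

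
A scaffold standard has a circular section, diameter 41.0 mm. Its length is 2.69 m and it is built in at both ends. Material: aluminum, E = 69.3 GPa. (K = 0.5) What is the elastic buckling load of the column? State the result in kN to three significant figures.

I = πd⁴/64 = π×41.0⁴/64 = 1.387×10^5 mm⁴
I = 1.387×10^5 mm⁴ = 1.387×10^-7 m⁴
Effective length L_e = K·L = 0.5 × 2.69 = 1.345 m
P_cr = π²EI / L_e² = π² × 69.3×10⁹ × 1.387×10^-7 / 1.345² = 5.244×10^4 N

P_cr ≈ 52.4 kN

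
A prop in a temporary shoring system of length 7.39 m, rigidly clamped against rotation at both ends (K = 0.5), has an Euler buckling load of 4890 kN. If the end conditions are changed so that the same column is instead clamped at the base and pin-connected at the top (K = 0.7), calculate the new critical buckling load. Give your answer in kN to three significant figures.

P_cr ≈ 2490 kN

P_cr ∝ 1/K², so P_cr,new = P_cr,old × (K_old/K_new)² = 4890 × (0.5/0.7)²
= 4890 × 0.5102 = 2490 kN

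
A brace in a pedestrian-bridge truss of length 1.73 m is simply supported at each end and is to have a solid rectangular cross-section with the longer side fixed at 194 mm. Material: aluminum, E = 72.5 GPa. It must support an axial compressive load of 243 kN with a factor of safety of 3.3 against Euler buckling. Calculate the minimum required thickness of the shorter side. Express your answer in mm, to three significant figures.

b ≈ 59.2 mm

Required P_cr = n·P = 3.3 × 243 = 801.9 kN
L_e = K·L = 1 × 1.73 = 1.730 m
Required I = P_cr·L_e²/(π²E) = 8.019×10^5 × 1.730² / (π² × 7.25×10^10) = 3.354×10^-6 m⁴
I_req = 3.354×10^6 mm⁴
Rectangle, weak axis: I_min = h·b³/12 with h = 194 mm fixed  ⇒  b = (12I/h)^(1/3) = 59.2 mm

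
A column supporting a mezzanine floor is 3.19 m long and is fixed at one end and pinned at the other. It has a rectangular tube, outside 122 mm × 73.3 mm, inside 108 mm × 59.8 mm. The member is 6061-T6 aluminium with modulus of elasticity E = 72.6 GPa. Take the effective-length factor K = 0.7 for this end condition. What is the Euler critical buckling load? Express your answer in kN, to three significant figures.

Weak-axis I_min = (h_o·b_o³ − h_i·b_i³)/12 with b_o = 73.3, b_i = 59.80 mm (shorter outer/inner sides).
I_min = (122×73.3³ − 108.0×59.80³)/12 = 2.079×10^6 mm⁴
I = 2.079×10^6 mm⁴ = 2.079×10^-6 m⁴
Effective length L_e = K·L = 0.7 × 3.19 = 2.233 m
P_cr = π²EI / L_e² = π² × 72.6×10⁹ × 2.079×10^-6 / 2.233² = 2.988×10^5 N

P_cr ≈ 299 kN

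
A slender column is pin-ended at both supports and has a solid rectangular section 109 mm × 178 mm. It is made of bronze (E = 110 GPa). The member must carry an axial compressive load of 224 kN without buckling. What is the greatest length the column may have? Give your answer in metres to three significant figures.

L_max ≈ 9.65 m

Buckling occurs about the weak axis: I_min = h·b³/12 with b = 109 mm (the shorter side).
I_min = 178×109³/12 = 1.921×10^7 mm⁴
I = 1.921×10^-5 m⁴
At the buckling limit P_cr = P = 2.240×10^5 N
From P_cr = π²EI/(K·L)²:  L = (1/K)·√(π²EI/P_cr) = (1/1)·√(π²×1.10×10^11×1.921×10^-5/2.240×10^5)
L = 9.65 m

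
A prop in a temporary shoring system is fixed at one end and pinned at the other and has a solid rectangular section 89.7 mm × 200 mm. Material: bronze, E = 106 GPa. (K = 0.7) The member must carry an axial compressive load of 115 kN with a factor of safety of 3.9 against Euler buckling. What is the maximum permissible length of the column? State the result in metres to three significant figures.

L_max ≈ 7.57 m

Buckling occurs about the weak axis: I_min = h·b³/12 with b = 89.7 mm (the shorter side).
I_min = 200×89.7³/12 = 1.203×10^7 mm⁴
I = 1.203×10^-5 m⁴
Required critical load P_cr = n·P = 3.9 × 115 = 448.5 kN = 4.485×10^5 N
From P_cr = π²EI/(K·L)²:  L = (1/K)·√(π²EI/P_cr) = (1/0.7)·√(π²×1.06×10^11×1.203×10^-5/4.485×10^5)
L = 7.57 m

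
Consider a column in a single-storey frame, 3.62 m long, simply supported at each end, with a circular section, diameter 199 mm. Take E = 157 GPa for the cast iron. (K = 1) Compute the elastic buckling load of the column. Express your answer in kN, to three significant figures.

P_cr ≈ 9100 kN

I = πd⁴/64 = π×199⁴/64 = 7.698×10^7 mm⁴
I = 7.698×10^7 mm⁴ = 7.698×10^-5 m⁴
Effective length L_e = K·L = 1 × 3.62 = 3.620 m
P_cr = π²EI / L_e² = π² × 157×10⁹ × 7.698×10^-5 / 3.620² = 9.103×10^6 N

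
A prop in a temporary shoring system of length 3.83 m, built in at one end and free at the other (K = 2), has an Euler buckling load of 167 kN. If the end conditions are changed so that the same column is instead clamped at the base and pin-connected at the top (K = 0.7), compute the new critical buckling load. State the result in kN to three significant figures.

P_cr ∝ 1/K², so P_cr,new = P_cr,old × (K_old/K_new)² = 167 × (2/0.7)²
= 167 × 8.163 = 1360 kN

P_cr ≈ 1360 kN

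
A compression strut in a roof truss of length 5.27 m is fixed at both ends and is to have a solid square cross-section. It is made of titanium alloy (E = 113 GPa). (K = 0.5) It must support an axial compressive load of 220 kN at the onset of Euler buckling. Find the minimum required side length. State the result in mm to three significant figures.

a ≈ 63.7 mm

L_e = K·L = 0.5 × 5.27 = 2.635 m
Required I = P_cr·L_e²/(π²E) = 2.200×10^5 × 2.635² / (π² × 1.13×10^11) = 1.370×10^-6 m⁴
I_req = 1.370×10^6 mm⁴
Solid square: I = a⁴/12  ⇒  a = (12I)^(1/4) = (12×1.370×10^6)^(1/4) = 63.7 mm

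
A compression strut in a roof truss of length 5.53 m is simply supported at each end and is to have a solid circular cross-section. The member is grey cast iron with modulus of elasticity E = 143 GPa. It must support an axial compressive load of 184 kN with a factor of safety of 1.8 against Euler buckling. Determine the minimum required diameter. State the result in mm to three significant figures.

Required P_cr = n·P = 1.8 × 184 = 331.2 kN
L_e = K·L = 1 × 5.53 = 5.530 m
Required I = P_cr·L_e²/(π²E) = 3.312×10^5 × 5.530² / (π² × 1.43×10^11) = 7.176×10^-6 m⁴
I_req = 7.176×10^6 mm⁴
Solid circle: I = πd⁴/64  ⇒  d = (64I/π)^(1/4) = (64×7.176×10^6/π)^(1/4) = 110 mm

d ≈ 110 mm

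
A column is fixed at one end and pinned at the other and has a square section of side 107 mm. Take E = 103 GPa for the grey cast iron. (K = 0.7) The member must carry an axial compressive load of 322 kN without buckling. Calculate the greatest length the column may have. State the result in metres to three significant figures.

I = a⁴/12 = 107⁴/12 = 1.092×10^7 mm⁴
I = 1.092×10^-5 m⁴
At the buckling limit P_cr = P = 3.220×10^5 N
From P_cr = π²EI/(K·L)²:  L = (1/K)·√(π²EI/P_cr) = (1/0.7)·√(π²×1.03×10^11×1.092×10^-5/3.220×10^5)
L = 8.39 m

L_max ≈ 8.39 m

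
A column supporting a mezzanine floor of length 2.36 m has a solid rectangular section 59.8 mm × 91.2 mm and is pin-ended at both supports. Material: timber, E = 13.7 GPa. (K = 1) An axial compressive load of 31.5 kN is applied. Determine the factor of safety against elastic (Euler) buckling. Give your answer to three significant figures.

Buckling occurs about the weak axis: I_min = h·b³/12 with b = 59.8 mm (the shorter side).
I_min = 91.2×59.8³/12 = 1.625×10^6 mm⁴
I = 1.625×10^6 mm⁴ = 1.625×10^-6 m⁴
Effective length L_e = K·L = 1 × 2.36 = 2.360 m
P_cr = π²EI / L_e² = π² × 13.7×10⁹ × 1.625×10^-6 / 2.360² = 3.946×10^4 N
Factor of safety n = P_cr / P = 39.456 / 31.5 = 1.25

n ≈ 1.25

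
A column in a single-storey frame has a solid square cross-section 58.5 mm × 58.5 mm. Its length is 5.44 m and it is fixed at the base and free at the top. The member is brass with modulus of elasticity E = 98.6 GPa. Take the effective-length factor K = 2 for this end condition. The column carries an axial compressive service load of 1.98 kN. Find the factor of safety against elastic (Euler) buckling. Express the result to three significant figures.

n ≈ 4.05

I = a⁴/12 = 58.5⁴/12 = 9.760×10^5 mm⁴
I = 9.760×10^5 mm⁴ = 9.760×10^-7 m⁴
Effective length L_e = K·L = 2 × 5.44 = 10.88 m
P_cr = π²EI / L_e² = π² × 98.6×10⁹ × 9.760×10^-7 / 10.88² = 8.023×10^3 N
Factor of safety n = P_cr / P = 8.0234 / 1.98 = 4.05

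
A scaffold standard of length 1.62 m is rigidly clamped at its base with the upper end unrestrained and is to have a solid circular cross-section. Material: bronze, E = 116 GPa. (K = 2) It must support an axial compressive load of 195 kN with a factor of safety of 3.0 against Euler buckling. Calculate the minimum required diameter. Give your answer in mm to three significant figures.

d ≈ 102 mm

Required P_cr = n·P = 3.0 × 195 = 585.0 kN
L_e = K·L = 2 × 1.62 = 3.240 m
Required I = P_cr·L_e²/(π²E) = 5.850×10^5 × 3.240² / (π² × 1.16×10^11) = 5.364×10^-6 m⁴
I_req = 5.364×10^6 mm⁴
Solid circle: I = πd⁴/64  ⇒  d = (64I/π)^(1/4) = (64×5.364×10^6/π)^(1/4) = 102 mm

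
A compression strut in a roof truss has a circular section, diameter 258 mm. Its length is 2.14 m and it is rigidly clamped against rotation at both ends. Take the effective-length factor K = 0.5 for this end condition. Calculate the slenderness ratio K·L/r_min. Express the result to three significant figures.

For a solid circle r = d/4 = 258/4 = 64.50 mm
L_e = K·L = 0.5 × 2.14 m = 1.070 m = 1070.0 mm
λ = L_e / r_min = 1070.0 / 64.50 = 16.6

λ ≈ 16.6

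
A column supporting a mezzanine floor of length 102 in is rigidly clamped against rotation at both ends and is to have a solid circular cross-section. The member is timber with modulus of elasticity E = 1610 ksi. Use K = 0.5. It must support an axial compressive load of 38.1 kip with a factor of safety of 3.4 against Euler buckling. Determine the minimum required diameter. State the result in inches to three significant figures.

d ≈ 4.56 in

Required P_cr = n·P = 3.4 × 38.1 = 129.5 kip
L_e = K·L = 0.5 × 102 = 51.00 in
Required I = P_cr·L_e²/(π²E) = 1.295×10^5 × 51.00² / (π² × 1.61×10^6) = 21.20 in⁴
Solid circle: I = πd⁴/64  ⇒  d = (64I/π)^(1/4) = (64×21.20/π)^(1/4) = 4.56 in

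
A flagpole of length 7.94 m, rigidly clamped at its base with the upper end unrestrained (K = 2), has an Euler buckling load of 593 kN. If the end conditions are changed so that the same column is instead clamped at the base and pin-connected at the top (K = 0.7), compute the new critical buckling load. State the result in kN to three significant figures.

P_cr ≈ 4840 kN

P_cr ∝ 1/K², so P_cr,new = P_cr,old × (K_old/K_new)² = 593 × (2/0.7)²
= 593 × 8.163 = 4840 kN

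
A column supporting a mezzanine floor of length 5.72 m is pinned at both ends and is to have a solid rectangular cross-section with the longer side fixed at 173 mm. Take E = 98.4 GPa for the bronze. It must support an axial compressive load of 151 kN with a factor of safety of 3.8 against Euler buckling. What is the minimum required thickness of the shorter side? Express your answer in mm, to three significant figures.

b ≈ 110 mm

Required P_cr = n·P = 3.8 × 151 = 573.8 kN
L_e = K·L = 1 × 5.72 = 5.720 m
Required I = P_cr·L_e²/(π²E) = 5.738×10^5 × 5.720² / (π² × 9.84×10^10) = 1.933×10^-5 m⁴
I_req = 1.933×10^7 mm⁴
Rectangle, weak axis: I_min = h·b³/12 with h = 173 mm fixed  ⇒  b = (12I/h)^(1/3) = 110 mm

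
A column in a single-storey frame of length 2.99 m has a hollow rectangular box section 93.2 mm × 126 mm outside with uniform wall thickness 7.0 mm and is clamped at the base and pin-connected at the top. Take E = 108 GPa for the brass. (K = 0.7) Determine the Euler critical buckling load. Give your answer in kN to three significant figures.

Inner dimensions: h_i = 126 − 2×7.0 = 112.0 mm, b_i = 93.2 − 2×7.0 = 79.20 mm
Weak-axis I_min = (h_o·b_o³ − h_i·b_i³)/12 with b_o = 93.2, b_i = 79.20 mm (shorter outer/inner sides).
I_min = (126×93.2³ − 112.0×79.20³)/12 = 3.864×10^6 mm⁴
I = 3.864×10^6 mm⁴ = 3.864×10^-6 m⁴
Effective length L_e = K·L = 0.7 × 2.99 = 2.093 m
P_cr = π²EI / L_e² = π² × 108×10⁹ × 3.864×10^-6 / 2.093² = 9.401×10^5 N

P_cr ≈ 940 kN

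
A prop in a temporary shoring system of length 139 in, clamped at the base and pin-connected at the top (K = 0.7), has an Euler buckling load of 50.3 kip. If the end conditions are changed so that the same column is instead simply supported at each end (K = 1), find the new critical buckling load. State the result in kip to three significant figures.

P_cr ∝ 1/K², so P_cr,new = P_cr,old × (K_old/K_new)² = 50.3 × (0.7/1)²
= 50.3 × 0.4900 = 24.6 kip

P_cr ≈ 24.6 kip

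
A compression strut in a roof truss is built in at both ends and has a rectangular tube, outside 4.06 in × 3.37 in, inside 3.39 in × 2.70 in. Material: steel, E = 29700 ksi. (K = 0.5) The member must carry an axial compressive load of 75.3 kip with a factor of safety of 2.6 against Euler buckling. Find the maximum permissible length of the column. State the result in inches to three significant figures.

L_max ≈ 210 in

Weak-axis I_min = (h_o·b_o³ − h_i·b_i³)/12 with b_o = 3.37, b_i = 2.700 in (shorter outer/inner sides).
I_min = (4.06×3.37³ − 3.390×2.700³)/12 = 7.389 in⁴
Required critical load P_cr = n·P = 2.6 × 75.3 = 195.8 kip = 1.958×10^5 lb
From P_cr = π²EI/(K·L)²:  L = (1/K)·√(π²EI/P_cr) = (1/0.5)·√(π²×2.97×10^7×7.389/1.958×10^5)
L = 210 in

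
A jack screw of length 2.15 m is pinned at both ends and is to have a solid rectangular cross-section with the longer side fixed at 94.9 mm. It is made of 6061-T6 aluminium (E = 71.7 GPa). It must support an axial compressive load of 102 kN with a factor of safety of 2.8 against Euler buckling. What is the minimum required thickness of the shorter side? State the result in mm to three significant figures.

Required P_cr = n·P = 2.8 × 102 = 285.6 kN
L_e = K·L = 1 × 2.15 = 2.150 m
Required I = P_cr·L_e²/(π²E) = 2.856×10^5 × 2.150² / (π² × 7.17×10^10) = 1.866×10^-6 m⁴
I_req = 1.866×10^6 mm⁴
Rectangle, weak axis: I_min = h·b³/12 with h = 94.9 mm fixed  ⇒  b = (12I/h)^(1/3) = 61.8 mm

b ≈ 61.8 mm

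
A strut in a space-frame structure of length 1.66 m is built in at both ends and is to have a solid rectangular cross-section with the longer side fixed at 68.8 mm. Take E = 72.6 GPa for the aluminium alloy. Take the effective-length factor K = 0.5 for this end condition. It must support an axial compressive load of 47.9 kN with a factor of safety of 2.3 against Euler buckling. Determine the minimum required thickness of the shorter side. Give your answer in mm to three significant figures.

b ≈ 26.4 mm

Required P_cr = n·P = 2.3 × 47.9 = 110.2 kN
L_e = K·L = 0.5 × 1.66 = 0.8300 m
Required I = P_cr·L_e²/(π²E) = 1.102×10^5 × 0.8300² / (π² × 7.26×10^10) = 1.059×10^-7 m⁴
I_req = 1.059×10^5 mm⁴
Rectangle, weak axis: I_min = h·b³/12 with h = 68.8 mm fixed  ⇒  b = (12I/h)^(1/3) = 26.4 mm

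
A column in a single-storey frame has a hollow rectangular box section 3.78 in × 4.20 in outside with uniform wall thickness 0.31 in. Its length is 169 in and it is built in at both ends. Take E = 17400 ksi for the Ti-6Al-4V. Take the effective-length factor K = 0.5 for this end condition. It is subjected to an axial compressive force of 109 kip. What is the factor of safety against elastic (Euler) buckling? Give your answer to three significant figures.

Inner dimensions: h_i = 4.20 − 2×0.31 = 3.580 in, b_i = 3.78 − 2×0.31 = 3.160 in
Weak-axis I_min = (h_o·b_o³ − h_i·b_i³)/12 with b_o = 3.78, b_i = 3.160 in (shorter outer/inner sides).
I_min = (4.20×3.78³ − 3.580×3.160³)/12 = 9.490 in⁴
Effective length L_e = K·L = 0.5 × 169 = 84.50 in
P_cr = π²EI / L_e² = π² × 17400×10³ × 9.490 / 84.50² = 2.282×10^5 lb
Factor of safety n = P_cr / P = 228.24 / 109 = 2.09

n ≈ 2.09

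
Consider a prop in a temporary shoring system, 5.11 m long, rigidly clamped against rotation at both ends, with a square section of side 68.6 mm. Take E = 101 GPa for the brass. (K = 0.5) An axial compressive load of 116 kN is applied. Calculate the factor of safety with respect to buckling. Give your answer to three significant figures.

I = a⁴/12 = 68.6⁴/12 = 1.846×10^6 mm⁴
I = 1.846×10^6 mm⁴ = 1.846×10^-6 m⁴
Effective length L_e = K·L = 0.5 × 5.11 = 2.555 m
P_cr = π²EI / L_e² = π² × 101×10⁹ × 1.846×10^-6 / 2.555² = 2.818×10^5 N
Factor of safety n = P_cr / P = 281.81 / 116 = 2.43

n ≈ 2.43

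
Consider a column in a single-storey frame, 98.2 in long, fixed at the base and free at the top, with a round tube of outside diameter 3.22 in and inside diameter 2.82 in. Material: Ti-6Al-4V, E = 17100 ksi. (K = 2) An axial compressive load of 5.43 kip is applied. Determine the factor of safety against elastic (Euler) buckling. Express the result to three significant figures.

n ≈ 1.75

d_o = 3.22 in, d_i = 2.82 in
I = π(d_o⁴ − d_i⁴)/64 = π(3.22⁴ − 2.820⁴)/64 = 2.173 in⁴
Effective length L_e = K·L = 2 × 98.2 = 196.4 in
P_cr = π²EI / L_e² = π² × 17100×10³ × 2.173 / 196.4² = 9.507×10^3 lb
Factor of safety n = P_cr / P = 9.5066 / 5.43 = 1.75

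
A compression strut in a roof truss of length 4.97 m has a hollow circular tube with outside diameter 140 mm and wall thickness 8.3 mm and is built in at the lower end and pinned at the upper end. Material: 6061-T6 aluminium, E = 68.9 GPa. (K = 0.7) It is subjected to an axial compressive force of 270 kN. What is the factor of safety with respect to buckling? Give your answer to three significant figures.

n ≈ 1.56

Inner diameter d_i = 140 − 2×8.3 = 123.4 mm
I = π(d_o⁴ − d_i⁴)/64 = π(140⁴ − 123.4⁴)/64 = 7.475×10^6 mm⁴
I = 7.475×10^6 mm⁴ = 7.475×10^-6 m⁴
Effective length L_e = K·L = 0.7 × 4.97 = 3.479 m
P_cr = π²EI / L_e² = π² × 68.9×10⁹ × 7.475×10^-6 / 3.479² = 4.200×10^5 N
Factor of safety n = P_cr / P = 419.98 / 270 = 1.56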